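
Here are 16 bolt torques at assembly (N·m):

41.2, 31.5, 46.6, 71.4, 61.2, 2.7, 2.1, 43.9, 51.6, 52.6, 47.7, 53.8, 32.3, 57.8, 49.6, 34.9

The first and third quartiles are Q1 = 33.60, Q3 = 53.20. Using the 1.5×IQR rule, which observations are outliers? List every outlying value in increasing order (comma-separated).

2.1, 2.7

IQR = Q3 − Q1 = 53.20 − 33.60 = 19.60.
Lower fence = Q1 − 1.5·IQR = 33.60 − 29.40 = 4.20.
Upper fence = Q3 + 1.5·IQR = 53.20 + 29.40 = 82.60.
2.1 < 4.20 → outlier.
2.7 < 4.20 → outlier.
All remaining values lie within [4.20, 82.60].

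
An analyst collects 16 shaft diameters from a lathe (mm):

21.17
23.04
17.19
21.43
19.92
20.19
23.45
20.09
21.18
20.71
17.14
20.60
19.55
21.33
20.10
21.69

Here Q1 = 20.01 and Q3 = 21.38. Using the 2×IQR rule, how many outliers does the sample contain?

2

IQR = 1.37; fences at 20.01 − 2.74 = 17.27 and 21.38 + 2.74 = 24.12.
Outside the cutoffs: 17.14, 17.19.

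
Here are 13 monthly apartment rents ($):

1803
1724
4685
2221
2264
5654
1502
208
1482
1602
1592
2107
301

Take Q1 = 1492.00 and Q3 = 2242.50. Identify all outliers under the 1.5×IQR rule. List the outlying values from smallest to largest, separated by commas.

208, 301, 4685, 5654

IQR = Q3 − Q1 = 2242.50 − 1492.00 = 750.50.
Lower fence = Q1 − 1.5·IQR = 1492.00 − 1125.75 = 366.25.
Upper fence = Q3 + 1.5·IQR = 2242.50 + 1125.75 = 3368.25.
208 < 366.25 → outlier.
301 < 366.25 → outlier.
4685 > 3368.25 → outlier.
5654 > 3368.25 → outlier.
All remaining values lie within [366.25, 3368.25].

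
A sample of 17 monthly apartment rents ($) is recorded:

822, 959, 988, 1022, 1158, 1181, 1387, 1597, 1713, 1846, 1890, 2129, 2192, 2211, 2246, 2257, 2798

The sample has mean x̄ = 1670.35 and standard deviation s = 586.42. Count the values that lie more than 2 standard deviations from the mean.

Cutoffs: x̄ ± 2s = [497.51, 2843.19].
Every value lies within the cutoffs.

0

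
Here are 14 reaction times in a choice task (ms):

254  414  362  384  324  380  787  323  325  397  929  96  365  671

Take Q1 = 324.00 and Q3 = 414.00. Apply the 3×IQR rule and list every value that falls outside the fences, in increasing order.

787, 929

IQR = Q3 − Q1 = 414.00 − 324.00 = 90.00.
Lower fence = Q1 − 3·IQR = 324.00 − 270.00 = 54.00.
Upper fence = Q3 + 3·IQR = 414.00 + 270.00 = 684.00.
787 > 684.00 → outlier.
929 > 684.00 → outlier.
All remaining values lie within [54.00, 684.00].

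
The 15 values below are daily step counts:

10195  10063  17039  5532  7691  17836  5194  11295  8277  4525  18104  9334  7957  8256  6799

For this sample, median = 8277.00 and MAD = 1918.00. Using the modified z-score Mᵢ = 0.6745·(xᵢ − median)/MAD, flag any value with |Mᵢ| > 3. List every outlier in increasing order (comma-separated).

17039, 17836, 18104

|Mᵢ| > 3 ⇔ |xᵢ − 8277.00| > 3·1918.00/0.6745 = 8530.76.
So outliers lie outside [-253.76, 16807.76].
17039: M = 3.08 → outlier.
17836: M = 3.36 → outlier.
18104: M = 3.46 → outlier.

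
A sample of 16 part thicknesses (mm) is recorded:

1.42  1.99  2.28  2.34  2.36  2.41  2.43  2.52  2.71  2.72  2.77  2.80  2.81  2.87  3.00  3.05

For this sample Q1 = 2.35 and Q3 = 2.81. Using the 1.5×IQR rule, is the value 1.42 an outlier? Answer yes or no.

IQR = Q3 − Q1 = 2.81 − 2.35 = 0.46.
Lower fence = Q1 − 1.5·IQR = 2.35 − 0.69 = 1.66.
Upper fence = Q3 + 1.5·IQR = 2.81 + 0.69 = 3.50.
1.42 lies below the lower fence.

yes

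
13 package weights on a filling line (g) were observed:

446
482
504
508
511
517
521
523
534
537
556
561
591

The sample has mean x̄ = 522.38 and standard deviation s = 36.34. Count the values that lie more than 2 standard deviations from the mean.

Cutoffs: x̄ ± 2s = [449.70, 595.06].
Outside the cutoffs: 446.

1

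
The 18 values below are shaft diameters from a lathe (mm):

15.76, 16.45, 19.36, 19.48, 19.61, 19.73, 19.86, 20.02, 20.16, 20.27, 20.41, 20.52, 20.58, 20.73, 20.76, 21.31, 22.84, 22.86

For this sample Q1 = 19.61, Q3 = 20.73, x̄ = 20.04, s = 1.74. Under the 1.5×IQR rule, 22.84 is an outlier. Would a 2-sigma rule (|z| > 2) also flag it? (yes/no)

z = (22.84 − 20.04) / 1.74 = 1.61.
|z| = 1.61 ≤ 2.

no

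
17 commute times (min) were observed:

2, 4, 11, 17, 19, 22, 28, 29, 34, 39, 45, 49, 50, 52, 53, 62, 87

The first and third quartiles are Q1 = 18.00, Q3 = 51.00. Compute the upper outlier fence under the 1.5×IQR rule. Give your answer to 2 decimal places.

IQR = Q3 − Q1 = 51.00 − 18.00 = 33.00.
Lower fence = Q1 − 1.5·IQR = 18.00 − 49.50 = -31.50.
Upper fence = Q3 + 1.5·IQR = 51.00 + 49.50 = 100.50.

100.50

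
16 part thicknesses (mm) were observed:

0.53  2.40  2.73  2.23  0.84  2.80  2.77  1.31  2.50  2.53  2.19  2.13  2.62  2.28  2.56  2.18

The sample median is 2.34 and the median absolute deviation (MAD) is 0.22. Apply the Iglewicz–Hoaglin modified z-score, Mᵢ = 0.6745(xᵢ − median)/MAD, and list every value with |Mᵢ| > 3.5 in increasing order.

0.53, 0.84

|Mᵢ| > 3.5 ⇔ |xᵢ − 2.34| > 3.5·0.22/0.6745 = 1.14.
So outliers lie outside [1.20, 3.48].
0.53: M = -5.55 → outlier.
0.84: M = -4.60 → outlier.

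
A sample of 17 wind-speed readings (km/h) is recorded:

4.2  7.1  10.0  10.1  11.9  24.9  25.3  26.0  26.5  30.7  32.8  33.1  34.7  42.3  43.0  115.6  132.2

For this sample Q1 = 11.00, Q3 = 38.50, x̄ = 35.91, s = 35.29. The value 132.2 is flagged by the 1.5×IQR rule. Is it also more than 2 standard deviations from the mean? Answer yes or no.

yes

z = (132.2 − 35.91) / 35.29 = 2.73.
|z| = 2.73 > 2.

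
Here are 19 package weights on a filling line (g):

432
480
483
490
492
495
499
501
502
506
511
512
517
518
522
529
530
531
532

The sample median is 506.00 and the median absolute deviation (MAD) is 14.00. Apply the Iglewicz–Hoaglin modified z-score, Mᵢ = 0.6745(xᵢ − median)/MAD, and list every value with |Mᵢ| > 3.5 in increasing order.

|Mᵢ| > 3.5 ⇔ |xᵢ − 506.00| > 3.5·14.00/0.6745 = 72.65.
So outliers lie outside [433.35, 578.65].
432: M = -3.57 → outlier.

432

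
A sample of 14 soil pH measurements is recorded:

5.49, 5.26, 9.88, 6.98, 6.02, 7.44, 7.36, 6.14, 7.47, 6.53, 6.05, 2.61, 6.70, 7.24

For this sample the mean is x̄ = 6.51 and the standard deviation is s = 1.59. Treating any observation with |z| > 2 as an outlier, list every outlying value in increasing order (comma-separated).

Cutoffs at x̄ ± 2s: 6.51 ± 2·1.59 = [3.33, 9.69].
2.61: z = -2.45, |z| > 2 → outlier.
9.88: z = 2.12, |z| > 2 → outlier.
Every other value lies within [3.33, 9.69].

2.61, 9.88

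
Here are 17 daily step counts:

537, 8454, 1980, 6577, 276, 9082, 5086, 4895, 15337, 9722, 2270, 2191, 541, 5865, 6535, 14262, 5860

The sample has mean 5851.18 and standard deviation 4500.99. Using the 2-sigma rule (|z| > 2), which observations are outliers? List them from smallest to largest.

15337

Cutoffs at x̄ ± 2s: 5851.18 ± 2·4500.99 = [-3150.80, 14853.16].
15337: z = 2.11, |z| > 2 → outlier.
Every other value lies within [-3150.80, 14853.16].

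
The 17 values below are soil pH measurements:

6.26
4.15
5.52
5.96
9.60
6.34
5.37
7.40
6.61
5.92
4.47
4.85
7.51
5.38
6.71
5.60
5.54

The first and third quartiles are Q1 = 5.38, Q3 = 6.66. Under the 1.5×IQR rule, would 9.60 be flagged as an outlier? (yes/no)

yes

IQR = Q3 − Q1 = 6.66 − 5.38 = 1.28.
Lower fence = Q1 − 1.5·IQR = 5.38 − 1.92 = 3.46.
Upper fence = Q3 + 1.5·IQR = 6.66 + 1.92 = 8.58.
9.60 lies above the upper fence.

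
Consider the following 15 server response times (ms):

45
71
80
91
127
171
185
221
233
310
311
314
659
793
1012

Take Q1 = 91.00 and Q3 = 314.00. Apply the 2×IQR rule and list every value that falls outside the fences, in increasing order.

IQR = Q3 − Q1 = 314.00 − 91.00 = 223.00.
Lower fence = Q1 − 2·IQR = 91.00 − 446.00 = -355.00.
Upper fence = Q3 + 2·IQR = 314.00 + 446.00 = 760.00.
793 > 760.00 → outlier.
1012 > 760.00 → outlier.
All remaining values lie within [-355.00, 760.00].

793, 1012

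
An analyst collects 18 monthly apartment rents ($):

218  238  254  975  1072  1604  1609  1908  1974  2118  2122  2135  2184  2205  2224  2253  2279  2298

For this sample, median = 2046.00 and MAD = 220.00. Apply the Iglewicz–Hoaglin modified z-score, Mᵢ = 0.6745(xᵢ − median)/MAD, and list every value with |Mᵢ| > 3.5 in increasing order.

|Mᵢ| > 3.5 ⇔ |xᵢ − 2046.00| > 3.5·220.00/0.6745 = 1141.59.
So outliers lie outside [904.41, 3187.59].
218: M = -5.60 → outlier.
238: M = -5.54 → outlier.
254: M = -5.49 → outlier.

218, 238, 254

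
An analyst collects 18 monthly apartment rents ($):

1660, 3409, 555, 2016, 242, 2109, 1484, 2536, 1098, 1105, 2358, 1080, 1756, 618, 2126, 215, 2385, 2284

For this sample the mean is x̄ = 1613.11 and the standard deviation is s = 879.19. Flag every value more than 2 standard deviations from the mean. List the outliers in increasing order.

Cutoffs at x̄ ± 2s: 1613.11 ± 2·879.19 = [-145.27, 3371.49].
3409: z = 2.04, |z| > 2 → outlier.
Every other value lies within [-145.27, 3371.49].

3409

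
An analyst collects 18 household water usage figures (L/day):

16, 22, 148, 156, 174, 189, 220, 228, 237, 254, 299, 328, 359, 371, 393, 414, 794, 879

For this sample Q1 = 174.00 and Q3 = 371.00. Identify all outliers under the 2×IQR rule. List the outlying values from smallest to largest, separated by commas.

IQR = Q3 − Q1 = 371.00 − 174.00 = 197.00.
Lower fence = Q1 − 2·IQR = 174.00 − 394.00 = -220.00.
Upper fence = Q3 + 2·IQR = 371.00 + 394.00 = 765.00.
794 > 765.00 → outlier.
879 > 765.00 → outlier.
All remaining values lie within [-220.00, 765.00].

794, 879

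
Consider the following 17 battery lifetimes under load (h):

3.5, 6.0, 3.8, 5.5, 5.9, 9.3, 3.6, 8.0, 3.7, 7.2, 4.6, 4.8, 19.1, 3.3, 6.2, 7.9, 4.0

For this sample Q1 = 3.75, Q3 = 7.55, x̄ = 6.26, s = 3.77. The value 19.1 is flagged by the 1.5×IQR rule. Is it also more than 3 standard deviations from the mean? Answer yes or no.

z = (19.1 − 6.26) / 3.77 = 3.41.
|z| = 3.41 > 3.

yes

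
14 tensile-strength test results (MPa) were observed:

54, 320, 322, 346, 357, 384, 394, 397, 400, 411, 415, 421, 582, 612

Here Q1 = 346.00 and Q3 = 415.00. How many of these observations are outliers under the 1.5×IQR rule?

IQR = 69.00; fences at 346.00 − 103.50 = 242.50 and 415.00 + 103.50 = 518.50.
Outside the cutoffs: 54, 582, 612.

3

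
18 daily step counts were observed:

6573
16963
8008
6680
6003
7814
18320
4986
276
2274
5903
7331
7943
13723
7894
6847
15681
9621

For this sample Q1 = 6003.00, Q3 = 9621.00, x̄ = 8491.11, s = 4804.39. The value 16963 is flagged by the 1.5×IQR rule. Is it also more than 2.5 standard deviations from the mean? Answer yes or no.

no

z = (16963 − 8491.11) / 4804.39 = 1.76.
|z| = 1.76 ≤ 2.5.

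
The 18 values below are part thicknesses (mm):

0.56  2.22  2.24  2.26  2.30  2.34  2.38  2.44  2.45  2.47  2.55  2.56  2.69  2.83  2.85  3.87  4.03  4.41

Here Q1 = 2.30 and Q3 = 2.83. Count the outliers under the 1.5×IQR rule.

IQR = 0.53; fences at 2.30 − 0.795 = 1.505 and 2.83 + 0.795 = 3.625.
Outside the cutoffs: 0.56, 3.87, 4.03, 4.41.

4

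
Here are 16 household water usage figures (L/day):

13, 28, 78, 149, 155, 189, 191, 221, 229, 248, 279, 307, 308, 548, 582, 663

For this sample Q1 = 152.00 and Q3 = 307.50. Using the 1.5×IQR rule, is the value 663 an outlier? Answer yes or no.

IQR = Q3 − Q1 = 307.50 − 152.00 = 155.50.
Lower fence = Q1 − 1.5·IQR = 152.00 − 233.25 = -81.25.
Upper fence = Q3 + 1.5·IQR = 307.50 + 233.25 = 540.75.
663 lies above the upper fence.

yes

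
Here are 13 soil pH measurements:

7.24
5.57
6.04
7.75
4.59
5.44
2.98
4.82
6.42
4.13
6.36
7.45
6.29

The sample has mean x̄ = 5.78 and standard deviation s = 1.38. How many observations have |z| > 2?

1

Cutoffs: x̄ ± 2s = [3.02, 8.54].
Outside the cutoffs: 2.98.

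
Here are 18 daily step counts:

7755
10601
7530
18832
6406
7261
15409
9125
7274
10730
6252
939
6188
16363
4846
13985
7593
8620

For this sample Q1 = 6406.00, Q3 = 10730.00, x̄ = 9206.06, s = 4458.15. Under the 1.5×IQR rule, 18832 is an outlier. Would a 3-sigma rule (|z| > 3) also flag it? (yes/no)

z = (18832 − 9206.06) / 4458.15 = 2.16.
|z| = 2.16 ≤ 3.

no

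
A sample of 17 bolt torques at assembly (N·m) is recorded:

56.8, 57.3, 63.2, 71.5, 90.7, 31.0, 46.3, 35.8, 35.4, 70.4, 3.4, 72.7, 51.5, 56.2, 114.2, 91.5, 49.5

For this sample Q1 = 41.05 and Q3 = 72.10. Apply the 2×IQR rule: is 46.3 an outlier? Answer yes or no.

no

IQR = Q3 − Q1 = 72.10 − 41.05 = 31.05.
Lower fence = Q1 − 2·IQR = 41.05 − 62.10 = -21.05.
Upper fence = Q3 + 2·IQR = 72.10 + 62.10 = 134.20.
46.3 lies within [-21.05, 134.20].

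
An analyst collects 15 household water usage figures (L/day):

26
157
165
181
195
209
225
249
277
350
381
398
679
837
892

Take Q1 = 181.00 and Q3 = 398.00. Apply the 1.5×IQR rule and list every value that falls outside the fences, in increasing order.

837, 892

IQR = Q3 − Q1 = 398.00 − 181.00 = 217.00.
Lower fence = Q1 − 1.5·IQR = 181.00 − 325.50 = -144.50.
Upper fence = Q3 + 1.5·IQR = 398.00 + 325.50 = 723.50.
837 > 723.50 → outlier.
892 > 723.50 → outlier.
All remaining values lie within [-144.50, 723.50].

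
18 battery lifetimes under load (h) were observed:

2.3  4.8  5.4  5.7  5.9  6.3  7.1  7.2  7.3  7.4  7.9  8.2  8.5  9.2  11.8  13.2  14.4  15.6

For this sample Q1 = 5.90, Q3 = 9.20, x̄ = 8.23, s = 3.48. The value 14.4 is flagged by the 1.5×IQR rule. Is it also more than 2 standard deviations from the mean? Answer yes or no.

no

z = (14.4 − 8.23) / 3.48 = 1.77.
|z| = 1.77 ≤ 2.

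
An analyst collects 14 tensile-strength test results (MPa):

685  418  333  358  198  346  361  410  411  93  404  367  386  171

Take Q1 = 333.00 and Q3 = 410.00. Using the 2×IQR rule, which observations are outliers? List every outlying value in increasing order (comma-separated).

IQR = Q3 − Q1 = 410.00 − 333.00 = 77.00.
Lower fence = Q1 − 2·IQR = 333.00 − 154.00 = 179.00.
Upper fence = Q3 + 2·IQR = 410.00 + 154.00 = 564.00.
93 < 179.00 → outlier.
171 < 179.00 → outlier.
685 > 564.00 → outlier.
All remaining values lie within [179.00, 564.00].

93, 171, 685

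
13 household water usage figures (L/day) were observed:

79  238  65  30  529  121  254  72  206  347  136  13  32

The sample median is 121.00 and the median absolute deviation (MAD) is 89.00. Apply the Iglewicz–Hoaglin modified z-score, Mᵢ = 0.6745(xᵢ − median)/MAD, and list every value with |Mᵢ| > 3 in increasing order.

529

|Mᵢ| > 3 ⇔ |xᵢ − 121.00| > 3·89.00/0.6745 = 395.85.
So outliers lie outside [-274.85, 516.85].
529: M = 3.09 → outlier.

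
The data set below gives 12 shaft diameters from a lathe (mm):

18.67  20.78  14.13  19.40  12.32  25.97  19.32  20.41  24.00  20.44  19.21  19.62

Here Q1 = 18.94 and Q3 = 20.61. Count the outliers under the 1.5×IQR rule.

4

IQR = 1.67; fences at 18.94 − 2.505 = 16.435 and 20.61 + 2.505 = 23.115.
Outside the cutoffs: 12.32, 14.13, 24.00, 25.97.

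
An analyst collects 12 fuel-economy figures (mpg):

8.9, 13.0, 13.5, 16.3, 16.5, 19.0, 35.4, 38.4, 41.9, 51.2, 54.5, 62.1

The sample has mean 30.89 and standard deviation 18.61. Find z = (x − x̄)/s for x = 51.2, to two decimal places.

1.09

z = (51.2 − 30.89) / 18.61 = 1.09.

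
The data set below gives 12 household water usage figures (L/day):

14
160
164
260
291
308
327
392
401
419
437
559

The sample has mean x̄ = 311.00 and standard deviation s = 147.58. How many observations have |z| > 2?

Cutoffs: x̄ ± 2s = [15.84, 606.16].
Outside the cutoffs: 14.

1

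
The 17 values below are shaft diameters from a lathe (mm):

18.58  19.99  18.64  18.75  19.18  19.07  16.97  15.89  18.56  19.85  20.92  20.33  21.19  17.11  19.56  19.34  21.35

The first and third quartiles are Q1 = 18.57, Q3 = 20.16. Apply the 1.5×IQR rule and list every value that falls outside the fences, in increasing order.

IQR = Q3 − Q1 = 20.16 − 18.57 = 1.59.
Lower fence = Q1 − 1.5·IQR = 18.57 − 2.385 = 16.185.
Upper fence = Q3 + 1.5·IQR = 20.16 + 2.385 = 22.545.
15.89 < 16.185 → outlier.
All remaining values lie within [16.185, 22.545].

15.89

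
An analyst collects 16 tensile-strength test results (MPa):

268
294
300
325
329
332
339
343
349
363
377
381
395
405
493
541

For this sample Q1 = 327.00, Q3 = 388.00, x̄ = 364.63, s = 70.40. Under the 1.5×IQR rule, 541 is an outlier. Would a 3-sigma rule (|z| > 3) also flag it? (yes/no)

z = (541 − 364.63) / 70.40 = 2.51.
|z| = 2.51 ≤ 3.

no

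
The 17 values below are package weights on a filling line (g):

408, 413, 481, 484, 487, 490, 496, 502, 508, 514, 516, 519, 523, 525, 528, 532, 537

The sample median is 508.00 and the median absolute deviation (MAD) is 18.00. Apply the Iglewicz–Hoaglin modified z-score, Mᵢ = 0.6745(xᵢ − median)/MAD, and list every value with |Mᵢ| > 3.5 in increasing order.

|Mᵢ| > 3.5 ⇔ |xᵢ − 508.00| > 3.5·18.00/0.6745 = 93.40.
So outliers lie outside [414.60, 601.40].
408: M = -3.75 → outlier.
413: M = -3.56 → outlier.

408, 413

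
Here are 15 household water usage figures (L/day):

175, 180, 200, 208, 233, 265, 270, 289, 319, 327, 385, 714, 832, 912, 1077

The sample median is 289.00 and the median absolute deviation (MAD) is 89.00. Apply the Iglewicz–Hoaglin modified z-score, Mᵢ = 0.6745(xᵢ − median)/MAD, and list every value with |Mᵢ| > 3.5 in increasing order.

832, 912, 1077

|Mᵢ| > 3.5 ⇔ |xᵢ − 289.00| > 3.5·89.00/0.6745 = 461.82.
So outliers lie outside [-172.82, 750.82].
832: M = 4.12 → outlier.
912: M = 4.72 → outlier.
1077: M = 5.97 → outlier.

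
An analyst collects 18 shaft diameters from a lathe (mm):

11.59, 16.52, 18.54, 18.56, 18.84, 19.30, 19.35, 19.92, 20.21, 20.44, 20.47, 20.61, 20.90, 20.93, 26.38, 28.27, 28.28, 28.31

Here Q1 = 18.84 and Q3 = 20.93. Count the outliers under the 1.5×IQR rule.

5

IQR = 2.09; fences at 18.84 − 3.135 = 15.705 and 20.93 + 3.135 = 24.065.
Outside the cutoffs: 11.59, 26.38, 28.27, 28.28, 28.31.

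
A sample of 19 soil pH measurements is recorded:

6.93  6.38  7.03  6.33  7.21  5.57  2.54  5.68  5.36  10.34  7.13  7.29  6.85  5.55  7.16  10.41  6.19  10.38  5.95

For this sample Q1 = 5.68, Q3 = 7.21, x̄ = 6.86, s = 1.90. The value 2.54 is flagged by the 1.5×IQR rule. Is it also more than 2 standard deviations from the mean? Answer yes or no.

z = (2.54 − 6.86) / 1.90 = -2.27.
|z| = 2.27 > 2.

yes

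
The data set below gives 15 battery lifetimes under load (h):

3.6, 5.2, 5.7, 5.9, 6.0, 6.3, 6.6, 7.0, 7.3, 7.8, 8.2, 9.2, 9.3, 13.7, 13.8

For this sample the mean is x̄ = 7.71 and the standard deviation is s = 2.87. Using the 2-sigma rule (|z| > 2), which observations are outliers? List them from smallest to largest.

Cutoffs at x̄ ± 2s: 7.71 ± 2·2.87 = [1.97, 13.45].
13.7: z = 2.09, |z| > 2 → outlier.
13.8: z = 2.12, |z| > 2 → outlier.
Every other value lies within [1.97, 13.45].

13.7, 13.8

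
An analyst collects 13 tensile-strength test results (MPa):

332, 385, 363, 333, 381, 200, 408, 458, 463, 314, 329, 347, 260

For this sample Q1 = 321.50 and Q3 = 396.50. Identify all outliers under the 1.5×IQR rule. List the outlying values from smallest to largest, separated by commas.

IQR = Q3 − Q1 = 396.50 − 321.50 = 75.00.
Lower fence = Q1 − 1.5·IQR = 321.50 − 112.50 = 209.00.
Upper fence = Q3 + 1.5·IQR = 396.50 + 112.50 = 509.00.
200 < 209.00 → outlier.
All remaining values lie within [209.00, 509.00].

200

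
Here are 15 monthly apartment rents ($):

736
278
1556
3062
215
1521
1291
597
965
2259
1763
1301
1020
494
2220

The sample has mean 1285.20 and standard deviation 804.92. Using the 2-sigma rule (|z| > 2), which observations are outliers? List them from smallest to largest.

Cutoffs at x̄ ± 2s: 1285.20 ± 2·804.92 = [-324.64, 2895.04].
3062: z = 2.21, |z| > 2 → outlier.
Every other value lies within [-324.64, 2895.04].

3062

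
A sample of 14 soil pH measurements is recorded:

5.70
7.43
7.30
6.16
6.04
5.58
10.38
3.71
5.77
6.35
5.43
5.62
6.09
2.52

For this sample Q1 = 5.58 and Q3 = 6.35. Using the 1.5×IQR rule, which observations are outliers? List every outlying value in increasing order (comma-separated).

2.52, 3.71, 10.38

IQR = Q3 − Q1 = 6.35 − 5.58 = 0.77.
Lower fence = Q1 − 1.5·IQR = 5.58 − 1.155 = 4.425.
Upper fence = Q3 + 1.5·IQR = 6.35 + 1.155 = 7.505.
2.52 < 4.425 → outlier.
3.71 < 4.425 → outlier.
10.38 > 7.505 → outlier.
All remaining values lie within [4.425, 7.505].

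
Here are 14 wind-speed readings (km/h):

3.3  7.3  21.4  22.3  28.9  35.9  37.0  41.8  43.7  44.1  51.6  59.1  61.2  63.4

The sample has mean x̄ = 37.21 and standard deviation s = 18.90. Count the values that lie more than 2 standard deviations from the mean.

0

Cutoffs: x̄ ± 2s = [-0.59, 75.01].
Every value lies within the cutoffs.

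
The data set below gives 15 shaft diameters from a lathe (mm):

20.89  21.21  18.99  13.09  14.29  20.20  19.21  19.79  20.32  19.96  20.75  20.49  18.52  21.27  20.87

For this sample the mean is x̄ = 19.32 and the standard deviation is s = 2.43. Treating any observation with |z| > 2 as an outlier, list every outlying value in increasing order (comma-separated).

Cutoffs at x̄ ± 2s: 19.32 ± 2·2.43 = [14.46, 24.18].
13.09: z = -2.56, |z| > 2 → outlier.
14.29: z = -2.07, |z| > 2 → outlier.
Every other value lies within [14.46, 24.18].

13.09, 14.29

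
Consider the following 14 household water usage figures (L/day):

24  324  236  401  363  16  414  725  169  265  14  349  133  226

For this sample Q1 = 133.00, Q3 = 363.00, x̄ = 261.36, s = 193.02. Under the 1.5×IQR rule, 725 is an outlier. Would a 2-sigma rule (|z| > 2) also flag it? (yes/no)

yes

z = (725 − 261.36) / 193.02 = 2.40.
|z| = 2.40 > 2.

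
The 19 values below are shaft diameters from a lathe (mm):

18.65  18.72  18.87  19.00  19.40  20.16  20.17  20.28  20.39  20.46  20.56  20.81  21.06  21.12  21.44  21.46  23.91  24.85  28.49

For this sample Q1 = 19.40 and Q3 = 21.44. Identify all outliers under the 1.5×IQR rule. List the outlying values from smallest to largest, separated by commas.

IQR = Q3 − Q1 = 21.44 − 19.40 = 2.04.
Lower fence = Q1 − 1.5·IQR = 19.40 − 3.06 = 16.34.
Upper fence = Q3 + 1.5·IQR = 21.44 + 3.06 = 24.50.
24.85 > 24.50 → outlier.
28.49 > 24.50 → outlier.
All remaining values lie within [16.34, 24.50].

24.85, 28.49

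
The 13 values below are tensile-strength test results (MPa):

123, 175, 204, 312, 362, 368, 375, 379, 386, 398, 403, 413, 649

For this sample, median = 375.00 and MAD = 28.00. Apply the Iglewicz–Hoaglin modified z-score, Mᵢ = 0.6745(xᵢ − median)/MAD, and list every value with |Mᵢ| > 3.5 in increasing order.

|Mᵢ| > 3.5 ⇔ |xᵢ − 375.00| > 3.5·28.00/0.6745 = 145.29.
So outliers lie outside [229.71, 520.29].
123: M = -6.07 → outlier.
175: M = -4.82 → outlier.
204: M = -4.12 → outlier.
649: M = 6.60 → outlier.

123, 175, 204, 649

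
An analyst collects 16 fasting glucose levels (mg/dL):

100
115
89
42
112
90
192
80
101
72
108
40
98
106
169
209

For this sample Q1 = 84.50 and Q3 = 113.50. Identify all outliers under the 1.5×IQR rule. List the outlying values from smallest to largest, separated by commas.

40, 169, 192, 209

IQR = Q3 − Q1 = 113.50 − 84.50 = 29.00.
Lower fence = Q1 − 1.5·IQR = 84.50 − 43.50 = 41.00.
Upper fence = Q3 + 1.5·IQR = 113.50 + 43.50 = 157.00.
40 < 41.00 → outlier.
169 > 157.00 → outlier.
192 > 157.00 → outlier.
209 > 157.00 → outlier.
All remaining values lie within [41.00, 157.00].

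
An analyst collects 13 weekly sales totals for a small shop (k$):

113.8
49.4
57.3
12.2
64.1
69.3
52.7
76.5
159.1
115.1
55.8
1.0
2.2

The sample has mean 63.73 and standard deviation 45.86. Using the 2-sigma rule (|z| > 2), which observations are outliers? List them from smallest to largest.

Cutoffs at x̄ ± 2s: 63.73 ± 2·45.86 = [-27.99, 155.45].
159.1: z = 2.08, |z| > 2 → outlier.
Every other value lies within [-27.99, 155.45].

159.1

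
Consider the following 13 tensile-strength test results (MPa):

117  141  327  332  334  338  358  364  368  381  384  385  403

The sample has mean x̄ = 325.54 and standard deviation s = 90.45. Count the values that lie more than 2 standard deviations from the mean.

2

Cutoffs: x̄ ± 2s = [144.64, 506.44].
Outside the cutoffs: 117, 141.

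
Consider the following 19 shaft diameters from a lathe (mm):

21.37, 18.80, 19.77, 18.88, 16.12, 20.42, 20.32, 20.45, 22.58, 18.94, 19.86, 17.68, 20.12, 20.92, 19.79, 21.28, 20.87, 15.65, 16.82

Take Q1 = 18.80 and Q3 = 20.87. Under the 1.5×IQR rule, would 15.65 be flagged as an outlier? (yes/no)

yes

IQR = Q3 − Q1 = 20.87 − 18.80 = 2.07.
Lower fence = Q1 − 1.5·IQR = 18.80 − 3.105 = 15.695.
Upper fence = Q3 + 1.5·IQR = 20.87 + 3.105 = 23.975.
15.65 lies below the lower fence.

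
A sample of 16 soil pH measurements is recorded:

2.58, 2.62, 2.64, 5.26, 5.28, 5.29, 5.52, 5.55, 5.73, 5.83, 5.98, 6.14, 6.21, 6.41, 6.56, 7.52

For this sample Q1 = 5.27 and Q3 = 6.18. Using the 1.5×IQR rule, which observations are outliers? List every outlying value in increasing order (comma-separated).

2.58, 2.62, 2.64

IQR = Q3 − Q1 = 6.18 − 5.27 = 0.91.
Lower fence = Q1 − 1.5·IQR = 5.27 − 1.365 = 3.905.
Upper fence = Q3 + 1.5·IQR = 6.18 + 1.365 = 7.545.
2.58 < 3.905 → outlier.
2.62 < 3.905 → outlier.
2.64 < 3.905 → outlier.
All remaining values lie within [3.905, 7.545].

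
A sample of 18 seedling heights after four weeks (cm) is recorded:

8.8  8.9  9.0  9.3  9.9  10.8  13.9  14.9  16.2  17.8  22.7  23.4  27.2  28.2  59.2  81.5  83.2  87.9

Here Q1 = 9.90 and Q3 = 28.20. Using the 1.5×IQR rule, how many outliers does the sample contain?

IQR = 18.30; fences at 9.90 − 27.45 = -17.55 and 28.20 + 27.45 = 55.65.
Outside the cutoffs: 59.2, 81.5, 83.2, 87.9.

4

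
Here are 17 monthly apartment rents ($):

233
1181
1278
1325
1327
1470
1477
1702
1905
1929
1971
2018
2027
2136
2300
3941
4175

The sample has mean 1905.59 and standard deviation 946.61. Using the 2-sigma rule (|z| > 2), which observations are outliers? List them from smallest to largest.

3941, 4175

Cutoffs at x̄ ± 2s: 1905.59 ± 2·946.61 = [12.37, 3798.81].
3941: z = 2.15, |z| > 2 → outlier.
4175: z = 2.40, |z| > 2 → outlier.
Every other value lies within [12.37, 3798.81].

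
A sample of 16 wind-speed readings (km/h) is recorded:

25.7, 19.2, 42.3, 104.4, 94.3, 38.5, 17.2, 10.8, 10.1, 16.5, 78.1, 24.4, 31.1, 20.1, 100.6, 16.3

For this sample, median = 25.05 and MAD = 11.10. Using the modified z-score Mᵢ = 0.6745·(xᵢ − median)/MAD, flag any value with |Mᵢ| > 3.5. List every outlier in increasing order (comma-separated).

94.3, 100.6, 104.4

|Mᵢ| > 3.5 ⇔ |xᵢ − 25.05| > 3.5·11.10/0.6745 = 57.60.
So outliers lie outside [-32.55, 82.65].
94.3: M = 4.21 → outlier.
100.6: M = 4.59 → outlier.
104.4: M = 4.82 → outlier.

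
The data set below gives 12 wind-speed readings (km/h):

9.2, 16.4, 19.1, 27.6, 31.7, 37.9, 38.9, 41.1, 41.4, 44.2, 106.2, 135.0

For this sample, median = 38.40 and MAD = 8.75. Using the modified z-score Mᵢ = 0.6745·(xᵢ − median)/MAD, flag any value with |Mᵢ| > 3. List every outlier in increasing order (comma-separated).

106.2, 135.0

|Mᵢ| > 3 ⇔ |xᵢ − 38.40| > 3·8.75/0.6745 = 38.92.
So outliers lie outside [-0.52, 77.32].
106.2: M = 5.23 → outlier.
135.0: M = 7.45 → outlier.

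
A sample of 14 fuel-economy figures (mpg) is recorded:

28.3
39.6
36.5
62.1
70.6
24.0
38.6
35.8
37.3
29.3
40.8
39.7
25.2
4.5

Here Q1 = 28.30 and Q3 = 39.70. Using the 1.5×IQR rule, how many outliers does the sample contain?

IQR = 11.40; fences at 28.30 − 17.10 = 11.20 and 39.70 + 17.10 = 56.80.
Outside the cutoffs: 4.5, 62.1, 70.6.

3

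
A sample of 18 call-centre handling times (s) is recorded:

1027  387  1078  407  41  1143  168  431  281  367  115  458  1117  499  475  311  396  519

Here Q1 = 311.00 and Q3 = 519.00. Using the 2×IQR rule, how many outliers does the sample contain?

4

IQR = 208.00; fences at 311.00 − 416.00 = -105.00 and 519.00 + 416.00 = 935.00.
Outside the cutoffs: 1027, 1078, 1117, 1143.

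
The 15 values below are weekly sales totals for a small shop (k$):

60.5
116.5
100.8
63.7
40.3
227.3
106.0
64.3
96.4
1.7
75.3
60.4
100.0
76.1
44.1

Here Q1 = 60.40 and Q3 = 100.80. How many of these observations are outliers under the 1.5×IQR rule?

1

IQR = 40.40; fences at 60.40 − 60.60 = -0.20 and 100.80 + 60.60 = 161.40.
Outside the cutoffs: 227.3.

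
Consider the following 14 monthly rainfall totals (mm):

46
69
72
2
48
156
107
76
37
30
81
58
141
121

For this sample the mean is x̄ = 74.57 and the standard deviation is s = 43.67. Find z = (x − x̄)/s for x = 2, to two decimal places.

-1.66

z = (2 − 74.57) / 43.67 = -1.66.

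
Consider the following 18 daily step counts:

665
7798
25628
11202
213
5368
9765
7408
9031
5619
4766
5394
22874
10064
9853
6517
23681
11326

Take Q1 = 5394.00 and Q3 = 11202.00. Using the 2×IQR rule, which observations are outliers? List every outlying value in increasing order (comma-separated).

22874, 23681, 25628

IQR = Q3 − Q1 = 11202.00 − 5394.00 = 5808.00.
Lower fence = Q1 − 2·IQR = 5394.00 − 11616.00 = -6222.00.
Upper fence = Q3 + 2·IQR = 11202.00 + 11616.00 = 22818.00.
22874 > 22818.00 → outlier.
23681 > 22818.00 → outlier.
25628 > 22818.00 → outlier.
All remaining values lie within [-6222.00, 22818.00].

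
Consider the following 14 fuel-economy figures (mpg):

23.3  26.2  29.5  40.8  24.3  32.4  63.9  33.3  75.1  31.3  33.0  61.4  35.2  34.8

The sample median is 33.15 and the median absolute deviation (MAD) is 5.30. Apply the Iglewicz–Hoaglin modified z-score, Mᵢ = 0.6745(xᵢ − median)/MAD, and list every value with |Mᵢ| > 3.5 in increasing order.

61.4, 63.9, 75.1

|Mᵢ| > 3.5 ⇔ |xᵢ − 33.15| > 3.5·5.30/0.6745 = 27.50.
So outliers lie outside [5.65, 60.65].
61.4: M = 3.60 → outlier.
63.9: M = 3.91 → outlier.
75.1: M = 5.34 → outlier.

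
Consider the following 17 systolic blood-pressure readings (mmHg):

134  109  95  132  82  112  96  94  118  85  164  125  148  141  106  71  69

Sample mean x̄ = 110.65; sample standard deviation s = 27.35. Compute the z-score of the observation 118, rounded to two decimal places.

0.27

z = (118 − 110.65) / 27.35 = 0.27.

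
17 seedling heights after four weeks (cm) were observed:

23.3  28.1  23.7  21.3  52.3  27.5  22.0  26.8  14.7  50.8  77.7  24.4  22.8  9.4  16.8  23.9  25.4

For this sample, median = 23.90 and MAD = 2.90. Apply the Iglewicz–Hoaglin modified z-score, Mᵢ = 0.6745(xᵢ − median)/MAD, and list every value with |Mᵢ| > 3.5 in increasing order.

|Mᵢ| > 3.5 ⇔ |xᵢ − 23.90| > 3.5·2.90/0.6745 = 15.05.
So outliers lie outside [8.85, 38.95].
50.8: M = 6.26 → outlier.
52.3: M = 6.61 → outlier.
77.7: M = 12.51 → outlier.

50.8, 52.3, 77.7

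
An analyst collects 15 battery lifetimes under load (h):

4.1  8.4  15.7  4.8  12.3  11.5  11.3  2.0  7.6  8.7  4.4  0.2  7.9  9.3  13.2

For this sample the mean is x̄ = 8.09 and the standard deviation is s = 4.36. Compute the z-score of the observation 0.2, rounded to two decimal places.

z = (0.2 − 8.09) / 4.36 = -1.81.

-1.81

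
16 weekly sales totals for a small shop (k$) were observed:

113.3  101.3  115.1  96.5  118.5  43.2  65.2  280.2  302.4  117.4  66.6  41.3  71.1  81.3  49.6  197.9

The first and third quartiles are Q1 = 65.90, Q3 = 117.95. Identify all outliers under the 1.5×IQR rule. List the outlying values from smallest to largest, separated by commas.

197.9, 280.2, 302.4

IQR = Q3 − Q1 = 117.95 − 65.90 = 52.05.
Lower fence = Q1 − 1.5·IQR = 65.90 − 78.075 = -12.175.
Upper fence = Q3 + 1.5·IQR = 117.95 + 78.075 = 196.025.
197.9 > 196.025 → outlier.
280.2 > 196.025 → outlier.
302.4 > 196.025 → outlier.
All remaining values lie within [-12.175, 196.025].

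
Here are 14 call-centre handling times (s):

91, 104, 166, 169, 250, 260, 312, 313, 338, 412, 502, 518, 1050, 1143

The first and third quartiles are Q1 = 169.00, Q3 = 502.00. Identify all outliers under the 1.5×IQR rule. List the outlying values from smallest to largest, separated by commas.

1050, 1143

IQR = Q3 − Q1 = 502.00 − 169.00 = 333.00.
Lower fence = Q1 − 1.5·IQR = 169.00 − 499.50 = -330.50.
Upper fence = Q3 + 1.5·IQR = 502.00 + 499.50 = 1001.50.
1050 > 1001.50 → outlier.
1143 > 1001.50 → outlier.
All remaining values lie within [-330.50, 1001.50].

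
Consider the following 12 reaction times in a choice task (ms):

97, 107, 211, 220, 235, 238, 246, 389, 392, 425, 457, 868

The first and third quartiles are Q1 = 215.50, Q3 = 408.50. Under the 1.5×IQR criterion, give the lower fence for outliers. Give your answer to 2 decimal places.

-74.00

IQR = Q3 − Q1 = 408.50 − 215.50 = 193.00.
Lower fence = Q1 − 1.5·IQR = 215.50 − 289.50 = -74.00.
Upper fence = Q3 + 1.5·IQR = 408.50 + 289.50 = 698.00.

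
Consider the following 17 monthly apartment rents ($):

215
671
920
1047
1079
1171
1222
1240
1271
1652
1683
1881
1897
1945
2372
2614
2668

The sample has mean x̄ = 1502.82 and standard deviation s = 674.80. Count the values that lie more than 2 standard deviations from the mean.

Cutoffs: x̄ ± 2s = [153.22, 2852.42].
Every value lies within the cutoffs.

0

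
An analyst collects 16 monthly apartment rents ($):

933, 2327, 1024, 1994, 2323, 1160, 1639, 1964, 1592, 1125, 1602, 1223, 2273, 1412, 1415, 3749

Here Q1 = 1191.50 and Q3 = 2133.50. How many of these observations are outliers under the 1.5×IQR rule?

1

IQR = 942.00; fences at 1191.50 − 1413.00 = -221.50 and 2133.50 + 1413.00 = 3546.50.
Outside the cutoffs: 3749.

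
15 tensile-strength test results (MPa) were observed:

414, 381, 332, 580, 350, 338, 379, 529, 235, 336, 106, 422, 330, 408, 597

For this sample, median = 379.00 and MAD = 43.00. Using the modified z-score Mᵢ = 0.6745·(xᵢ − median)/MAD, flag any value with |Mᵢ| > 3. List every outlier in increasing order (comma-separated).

|Mᵢ| > 3 ⇔ |xᵢ − 379.00| > 3·43.00/0.6745 = 191.25.
So outliers lie outside [187.75, 570.25].
106: M = -4.28 → outlier.
580: M = 3.15 → outlier.
597: M = 3.42 → outlier.

106, 580, 597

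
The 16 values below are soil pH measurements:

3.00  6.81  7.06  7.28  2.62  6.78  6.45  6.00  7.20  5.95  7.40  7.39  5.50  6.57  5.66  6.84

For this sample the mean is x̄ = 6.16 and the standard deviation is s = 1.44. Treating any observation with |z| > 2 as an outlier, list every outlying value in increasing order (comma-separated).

Cutoffs at x̄ ± 2s: 6.16 ± 2·1.44 = [3.28, 9.04].
2.62: z = -2.46, |z| > 2 → outlier.
3.00: z = -2.19, |z| > 2 → outlier.
Every other value lies within [3.28, 9.04].

2.62, 3.00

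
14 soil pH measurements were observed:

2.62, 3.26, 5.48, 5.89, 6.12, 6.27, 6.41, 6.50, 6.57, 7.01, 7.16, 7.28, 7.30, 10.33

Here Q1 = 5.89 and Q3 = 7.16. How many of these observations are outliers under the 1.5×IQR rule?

3

IQR = 1.27; fences at 5.89 − 1.905 = 3.985 and 7.16 + 1.905 = 9.065.
Outside the cutoffs: 2.62, 3.26, 10.33.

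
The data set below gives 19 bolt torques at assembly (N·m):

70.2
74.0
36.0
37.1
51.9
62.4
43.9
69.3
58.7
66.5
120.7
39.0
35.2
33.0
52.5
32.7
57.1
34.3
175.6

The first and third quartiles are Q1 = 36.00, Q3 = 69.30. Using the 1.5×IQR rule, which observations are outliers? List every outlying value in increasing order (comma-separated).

IQR = Q3 − Q1 = 69.30 − 36.00 = 33.30.
Lower fence = Q1 − 1.5·IQR = 36.00 − 49.95 = -13.95.
Upper fence = Q3 + 1.5·IQR = 69.30 + 49.95 = 119.25.
120.7 > 119.25 → outlier.
175.6 > 119.25 → outlier.
All remaining values lie within [-13.95, 119.25].

120.7, 175.6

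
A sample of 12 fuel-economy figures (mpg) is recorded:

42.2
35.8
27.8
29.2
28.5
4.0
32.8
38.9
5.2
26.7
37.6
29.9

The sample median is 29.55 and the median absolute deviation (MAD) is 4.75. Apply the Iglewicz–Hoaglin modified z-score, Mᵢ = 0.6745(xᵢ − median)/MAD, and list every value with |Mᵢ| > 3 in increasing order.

4.0, 5.2

|Mᵢ| > 3 ⇔ |xᵢ − 29.55| > 3·4.75/0.6745 = 21.13.
So outliers lie outside [8.42, 50.68].
4.0: M = -3.63 → outlier.
5.2: M = -3.46 → outlier.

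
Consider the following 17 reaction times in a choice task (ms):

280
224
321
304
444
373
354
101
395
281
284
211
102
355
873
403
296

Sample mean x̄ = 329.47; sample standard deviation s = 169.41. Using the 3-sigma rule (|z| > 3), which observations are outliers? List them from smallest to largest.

873

Cutoffs at x̄ ± 3s: 329.47 ± 3·169.41 = [-178.76, 837.70].
873: z = 3.21, |z| > 3 → outlier.
Every other value lies within [-178.76, 837.70].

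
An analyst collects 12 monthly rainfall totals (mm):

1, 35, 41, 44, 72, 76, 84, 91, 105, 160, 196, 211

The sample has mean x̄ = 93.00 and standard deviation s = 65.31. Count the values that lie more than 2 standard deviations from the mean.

0

Cutoffs: x̄ ± 2s = [-37.62, 223.62].
Every value lies within the cutoffs.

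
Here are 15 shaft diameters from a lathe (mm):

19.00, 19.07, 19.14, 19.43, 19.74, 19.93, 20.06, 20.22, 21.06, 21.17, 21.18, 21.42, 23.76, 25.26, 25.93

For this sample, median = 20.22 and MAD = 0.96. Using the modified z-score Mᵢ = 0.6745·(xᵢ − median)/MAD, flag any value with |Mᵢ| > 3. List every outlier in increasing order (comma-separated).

|Mᵢ| > 3 ⇔ |xᵢ − 20.22| > 3·0.96/0.6745 = 4.27.
So outliers lie outside [15.95, 24.49].
25.26: M = 3.54 → outlier.
25.93: M = 4.01 → outlier.

25.26, 25.93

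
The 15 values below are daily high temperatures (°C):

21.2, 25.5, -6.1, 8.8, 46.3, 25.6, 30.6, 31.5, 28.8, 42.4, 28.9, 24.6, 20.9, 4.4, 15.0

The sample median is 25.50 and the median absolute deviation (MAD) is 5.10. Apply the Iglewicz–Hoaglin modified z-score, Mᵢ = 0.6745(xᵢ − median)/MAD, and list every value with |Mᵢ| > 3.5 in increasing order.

-6.1

|Mᵢ| > 3.5 ⇔ |xᵢ − 25.50| > 3.5·5.10/0.6745 = 26.46.
So outliers lie outside [-0.96, 51.96].
-6.1: M = -4.18 → outlier.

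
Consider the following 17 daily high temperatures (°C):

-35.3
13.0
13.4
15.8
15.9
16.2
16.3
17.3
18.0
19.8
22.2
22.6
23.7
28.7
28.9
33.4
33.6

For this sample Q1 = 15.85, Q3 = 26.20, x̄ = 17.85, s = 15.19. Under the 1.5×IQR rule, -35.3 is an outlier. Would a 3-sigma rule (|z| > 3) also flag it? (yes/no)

z = (-35.3 − 17.85) / 15.19 = -3.50.
|z| = 3.50 > 3.

yes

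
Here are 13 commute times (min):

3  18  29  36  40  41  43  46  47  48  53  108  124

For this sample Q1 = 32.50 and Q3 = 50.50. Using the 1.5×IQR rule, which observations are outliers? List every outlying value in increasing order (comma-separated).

3, 108, 124

IQR = Q3 − Q1 = 50.50 − 32.50 = 18.00.
Lower fence = Q1 − 1.5·IQR = 32.50 − 27.00 = 5.50.
Upper fence = Q3 + 1.5·IQR = 50.50 + 27.00 = 77.50.
3 < 5.50 → outlier.
108 > 77.50 → outlier.
124 > 77.50 → outlier.
All remaining values lie within [5.50, 77.50].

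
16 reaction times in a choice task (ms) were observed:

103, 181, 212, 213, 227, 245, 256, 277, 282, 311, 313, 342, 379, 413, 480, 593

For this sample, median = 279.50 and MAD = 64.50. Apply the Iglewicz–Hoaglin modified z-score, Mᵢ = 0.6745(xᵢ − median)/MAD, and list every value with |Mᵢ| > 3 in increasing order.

|Mᵢ| > 3 ⇔ |xᵢ − 279.50| > 3·64.50/0.6745 = 286.88.
So outliers lie outside [-7.38, 566.38].
593: M = 3.28 → outlier.

593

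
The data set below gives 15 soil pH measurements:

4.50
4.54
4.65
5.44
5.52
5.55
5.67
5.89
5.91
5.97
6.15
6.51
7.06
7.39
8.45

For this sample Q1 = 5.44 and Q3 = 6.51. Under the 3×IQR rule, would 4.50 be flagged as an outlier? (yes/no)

no

IQR = Q3 − Q1 = 6.51 − 5.44 = 1.07.
Lower fence = Q1 − 3·IQR = 5.44 − 3.21 = 2.23.
Upper fence = Q3 + 3·IQR = 6.51 + 3.21 = 9.72.
4.50 lies within [2.23, 9.72].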